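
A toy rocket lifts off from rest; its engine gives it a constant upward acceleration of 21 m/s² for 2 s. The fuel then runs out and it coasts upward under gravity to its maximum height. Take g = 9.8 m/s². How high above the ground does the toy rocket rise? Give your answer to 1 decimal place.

132.0 m

Phase 1 (powered ascent): v₀ = 0 m/s, a = 21 m/s².
v = v₀ + at = 0 + (21)(2) = 42.0 m/s
Δx = v₀t + ½at² = 0·2 + 0.5·21·2² = 42.0 m

Phase 2 (coasting upward): v₀ = 42.0 m/s, a = -9.8 m/s².
v = v₀ + at → t = (0 − 42.0) / -9.8 = 4.29 s
v² = v₀² + 2aΔx → Δx = (0² − 42.0²)/(2·-9.8) = 90.0 m
Maximum height = 42.0 + 90.0 = 132 m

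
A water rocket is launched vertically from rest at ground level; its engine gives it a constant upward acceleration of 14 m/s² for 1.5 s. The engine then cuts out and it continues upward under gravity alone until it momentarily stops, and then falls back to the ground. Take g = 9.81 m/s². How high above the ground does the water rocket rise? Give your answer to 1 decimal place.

38.2 m

Phase 1 (powered ascent): v₀ = 0 m/s, a = 14 m/s².
v = v₀ + at = 0 + (14)(1.5) = 21.0 m/s
Δx = v₀t + ½at² = 0·1.5 + 0.5·14·1.5² = 15.8 m

Phase 2 (coasting upward): v₀ = 21.0 m/s, a = -9.81 m/s².
v = v₀ + at → t = (0 − 21.0) / -9.81 = 2.14 s
v² = v₀² + 2aΔx → Δx = (0² − 21.0²)/(2·-9.81) = 22.5 m
Maximum height = 15.8 + 22.5 = 38.2 m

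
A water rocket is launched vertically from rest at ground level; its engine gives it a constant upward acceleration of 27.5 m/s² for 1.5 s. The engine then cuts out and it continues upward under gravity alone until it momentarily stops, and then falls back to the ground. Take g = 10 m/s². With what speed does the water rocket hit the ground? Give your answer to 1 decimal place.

48.2 m/s

Phase 1 (powered ascent): v₀ = 0 m/s, a = 27.5 m/s².
v = v₀ + at = 0 + (27.5)(1.5) = 41.2 m/s
Δx = v₀t + ½at² = 0·1.5 + 0.5·27.5·1.5² = 30.9 m

Phase 2 (coasting upward): v₀ = 41.2 m/s, a = -10 m/s².
v = v₀ + at → t = (0 − 41.2) / -10 = 4.12 s
v² = v₀² + 2aΔx → Δx = (0² − 41.2²)/(2·-10) = 85.1 m

Phase 3 (free fall): v₀ = 0 m/s, a = -10 m/s².
Falls 116 m from rest: t = √(2·116/10) = 4.82 s; v = g·t = 48.2 m/s.
Impact speed = 48.2 m/s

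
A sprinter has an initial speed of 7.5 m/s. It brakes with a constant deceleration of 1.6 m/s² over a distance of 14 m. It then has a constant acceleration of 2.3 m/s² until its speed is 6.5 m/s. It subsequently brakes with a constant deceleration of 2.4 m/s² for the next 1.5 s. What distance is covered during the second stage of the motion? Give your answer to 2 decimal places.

Phase 1 (decelerating): v₀ = 7.50 m/s, a = -1.6 m/s².
v² = v₀² + 2aΔx = 7.50² + 2·-1.6·14 = 11.4 → v = 3.38 m/s
t = (v − v₀)/a = (3.38 − 7.50)/-1.6 = 2.57 s

Phase 2 (accelerating): v₀ = 3.38 m/s, a = 2.3 m/s².
v = v₀ + at → t = (6.5 − 3.38) / 2.3 = 1.35 s
v² = v₀² + 2aΔx → Δx = (6.5² − 3.38²)/(2·2.3) = 6.70 m
Distance in phase 2 = 6.70 m

6.70 m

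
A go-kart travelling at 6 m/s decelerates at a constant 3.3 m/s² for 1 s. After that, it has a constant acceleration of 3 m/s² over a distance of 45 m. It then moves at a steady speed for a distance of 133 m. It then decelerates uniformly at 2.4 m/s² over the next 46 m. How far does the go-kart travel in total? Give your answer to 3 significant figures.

228 m

Phase 1 (decelerating): v₀ = 6.00 m/s, a = -3.3 m/s².
v = v₀ + at = 6.00 + (-3.3)(1) = 2.70 m/s
Δx = v₀t + ½at² = 6.00·1 + 0.5·-3.3·1² = 4.35 m

Phase 2 (accelerating): v₀ = 2.70 m/s, a = 3 m/s².
v² = v₀² + 2aΔx = 2.70² + 2·3·45 = 277 → v = 16.7 m/s
t = (v − v₀)/a = (16.7 − 2.70)/3 = 4.65 s

Phase 3 (constant speed): v₀ = 16.7 m/s, a = 0 m/s².
Constant speed: t = d/v = 133/16.7 = 7.99 s

Phase 4 (decelerating): v₀ = 16.7 m/s, a = -2.4 m/s².
v² = v₀² + 2aΔx = 16.7² + 2·-2.4·46 = 56.5 → v = 7.52 m/s
t = (v − v₀)/a = (7.52 − 16.7)/-2.4 = 3.81 s
Total distance = 4.35 + 45.0 + 133 + 46.0 = 228 m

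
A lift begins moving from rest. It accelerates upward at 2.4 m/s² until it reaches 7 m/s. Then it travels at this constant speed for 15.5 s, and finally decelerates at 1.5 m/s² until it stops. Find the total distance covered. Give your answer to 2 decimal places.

Phase 1 (accelerating): v₀ = 0 m/s, a = 2.4 m/s².
v = v₀ + at → t = (7 − 0) / 2.4 = 2.92 s
v² = v₀² + 2aΔx → Δx = (7² − 0²)/(2·2.4) = 10.2 m

Phase 2 (constant speed): v₀ = 7.00 m/s, a = 0 m/s².
v = v₀ + at = 7.00 + (0)(15.5) = 7.00 m/s
Δx = v₀t + ½at² = 7.00·15.5 + 0.5·0·15.5² = 108 m

Phase 3 (decelerating): v₀ = 7.00 m/s, a = -1.5 m/s².
v = v₀ + at → t = (0 − 7.00) / -1.5 = 4.67 s
v² = v₀² + 2aΔx → Δx = (0² − 7.00²)/(2·-1.5) = 16.3 m
Total distance = 10.2 + 108 + 16.3 = 135 m

135.04 m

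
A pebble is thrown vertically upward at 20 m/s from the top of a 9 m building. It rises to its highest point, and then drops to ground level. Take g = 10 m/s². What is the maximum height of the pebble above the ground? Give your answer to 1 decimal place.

Phase 1 (rising): v₀ = 20.0 m/s, a = -10 m/s².
v = v₀ + at → t = (0 − 20.0) / -10 = 2.00 s
v² = v₀² + 2aΔx → Δx = (0² − 20.0²)/(2·-10) = 20.0 m
Maximum height = 9 + 20.0 = 29.0 m

29.0 m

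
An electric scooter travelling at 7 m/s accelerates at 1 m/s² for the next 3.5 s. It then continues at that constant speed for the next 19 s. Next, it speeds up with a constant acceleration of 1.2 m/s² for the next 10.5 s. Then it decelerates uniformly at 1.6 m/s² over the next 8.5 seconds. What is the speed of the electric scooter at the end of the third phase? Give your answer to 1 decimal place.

23.1 m/s

Phase 1 (accelerating): v₀ = 7.00 m/s, a = 1 m/s².
v = v₀ + at = 7.00 + (1)(3.5) = 10.5 m/s
Δx = v₀t + ½at² = 7.00·3.5 + 0.5·1·3.5² = 30.6 m

Phase 2 (constant speed): v₀ = 10.5 m/s, a = 0 m/s².
v = v₀ + at = 10.5 + (0)(19) = 10.5 m/s
Δx = v₀t + ½at² = 10.5·19 + 0.5·0·19² = 200 m

Phase 3 (accelerating): v₀ = 10.5 m/s, a = 1.2 m/s².
v = v₀ + at = 10.5 + (1.2)(10.5) = 23.1 m/s
Δx = v₀t + ½at² = 10.5·10.5 + 0.5·1.2·10.5² = 176 m
Speed at end of phase 3 = 23.1 m/s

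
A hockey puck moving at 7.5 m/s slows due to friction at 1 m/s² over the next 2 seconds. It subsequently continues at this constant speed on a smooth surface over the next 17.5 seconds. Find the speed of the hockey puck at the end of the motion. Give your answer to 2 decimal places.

5.50 m/s

Phase 1 (decelerating): v₀ = 7.50 m/s, a = -1 m/s².
v = v₀ + at = 7.50 + (-1)(2) = 5.50 m/s
Δx = v₀t + ½at² = 7.50·2 + 0.5·-1·2² = 13.0 m

Phase 2 (constant speed): v₀ = 5.50 m/s, a = 0 m/s².
v = v₀ + at = 5.50 + (0)(17.5) = 5.50 m/s
Δx = v₀t + ½at² = 5.50·17.5 + 0.5·0·17.5² = 96.2 m
Final speed = 5.50 m/s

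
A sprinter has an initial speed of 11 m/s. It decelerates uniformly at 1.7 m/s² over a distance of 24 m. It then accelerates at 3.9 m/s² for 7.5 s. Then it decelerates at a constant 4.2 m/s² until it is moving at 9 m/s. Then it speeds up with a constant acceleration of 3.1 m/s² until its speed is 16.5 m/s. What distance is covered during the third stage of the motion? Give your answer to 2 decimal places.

Phase 1 (decelerating): v₀ = 11.0 m/s, a = -1.7 m/s².
v² = v₀² + 2aΔx = 11.0² + 2·-1.7·24 = 39.4 → v = 6.28 m/s
t = (v − v₀)/a = (6.28 − 11.0)/-1.7 = 2.78 s

Phase 2 (accelerating): v₀ = 6.28 m/s, a = 3.9 m/s².
v = v₀ + at = 6.28 + (3.9)(7.5) = 35.5 m/s
Δx = v₀t + ½at² = 6.28·7.5 + 0.5·3.9·7.5² = 157 m

Phase 3 (decelerating): v₀ = 35.5 m/s, a = -4.2 m/s².
v = v₀ + at → t = (9 − 35.5) / -4.2 = 6.32 s
v² = v₀² + 2aΔx → Δx = (9² − 35.5²)/(2·-4.2) = 141 m
Distance in phase 3 = 141 m

140.61 m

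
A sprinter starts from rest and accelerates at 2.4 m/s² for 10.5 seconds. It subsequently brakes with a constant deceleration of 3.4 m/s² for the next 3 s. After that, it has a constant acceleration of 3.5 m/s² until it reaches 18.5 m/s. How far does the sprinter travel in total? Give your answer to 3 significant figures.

209 m

Phase 1 (accelerating): v₀ = 0 m/s, a = 2.4 m/s².
v = v₀ + at = 0 + (2.4)(10.5) = 25.2 m/s
Δx = v₀t + ½at² = 0·10.5 + 0.5·2.4·10.5² = 132 m

Phase 2 (decelerating): v₀ = 25.2 m/s, a = -3.4 m/s².
v = v₀ + at = 25.2 + (-3.4)(3) = 15.0 m/s
Δx = v₀t + ½at² = 25.2·3 + 0.5·-3.4·3² = 60.3 m

Phase 3 (accelerating): v₀ = 15.0 m/s, a = 3.5 m/s².
v = v₀ + at → t = (18.5 − 15.0) / 3.5 = 1.00 s
v² = v₀² + 2aΔx → Δx = (18.5² − 15.0²)/(2·3.5) = 16.8 m
Total distance = 132 + 60.3 + 16.8 = 209 m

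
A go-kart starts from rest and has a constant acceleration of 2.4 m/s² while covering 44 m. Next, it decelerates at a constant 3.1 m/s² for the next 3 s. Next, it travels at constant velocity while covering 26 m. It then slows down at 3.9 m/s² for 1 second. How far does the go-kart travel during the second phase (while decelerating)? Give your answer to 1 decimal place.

29.6 m

Phase 1 (accelerating): v₀ = 0 m/s, a = 2.4 m/s².
v² = v₀² + 2aΔx = 0² + 2·2.4·44 = 211 → v = 14.5 m/s
t = (v − v₀)/a = (14.5 − 0)/2.4 = 6.06 s

Phase 2 (decelerating): v₀ = 14.5 m/s, a = -3.1 m/s².
v = v₀ + at = 14.5 + (-3.1)(3) = 5.23 m/s
Δx = v₀t + ½at² = 14.5·3 + 0.5·-3.1·3² = 29.6 m
Distance in phase 2 = 29.6 m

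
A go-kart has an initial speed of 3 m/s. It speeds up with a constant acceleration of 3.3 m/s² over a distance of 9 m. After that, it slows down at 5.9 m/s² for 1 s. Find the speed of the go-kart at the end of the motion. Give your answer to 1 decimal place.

2.4 m/s

Phase 1 (accelerating): v₀ = 3.00 m/s, a = 3.3 m/s².
v² = v₀² + 2aΔx = 3.00² + 2·3.3·9 = 68.4 → v = 8.27 m/s
t = (v − v₀)/a = (8.27 − 3.00)/3.3 = 1.60 s

Phase 2 (decelerating): v₀ = 8.27 m/s, a = -5.9 m/s².
v = v₀ + at = 8.27 + (-5.9)(1) = 2.37 m/s
Δx = v₀t + ½at² = 8.27·1 + 0.5·-5.9·1² = 5.32 m
Final speed = 2.37 m/s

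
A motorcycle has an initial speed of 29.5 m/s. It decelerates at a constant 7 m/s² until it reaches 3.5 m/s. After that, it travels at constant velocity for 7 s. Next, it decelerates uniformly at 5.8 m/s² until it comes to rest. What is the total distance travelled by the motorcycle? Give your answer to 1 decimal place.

86.8 m

Phase 1 (decelerating): v₀ = 29.5 m/s, a = -7 m/s².
v = v₀ + at → t = (3.5 − 29.5) / -7 = 3.71 s
v² = v₀² + 2aΔx → Δx = (3.5² − 29.5²)/(2·-7) = 61.3 m

Phase 2 (constant speed): v₀ = 3.50 m/s, a = 0 m/s².
v = v₀ + at = 3.50 + (0)(7) = 3.50 m/s
Δx = v₀t + ½at² = 3.50·7 + 0.5·0·7² = 24.5 m

Phase 3 (decelerating): v₀ = 3.50 m/s, a = -5.8 m/s².
v = v₀ + at → t = (0 − 3.50) / -5.8 = 0.603 s
v² = v₀² + 2aΔx → Δx = (0² − 3.50²)/(2·-5.8) = 1.06 m
Total distance = 61.3 + 24.5 + 1.06 = 86.8 m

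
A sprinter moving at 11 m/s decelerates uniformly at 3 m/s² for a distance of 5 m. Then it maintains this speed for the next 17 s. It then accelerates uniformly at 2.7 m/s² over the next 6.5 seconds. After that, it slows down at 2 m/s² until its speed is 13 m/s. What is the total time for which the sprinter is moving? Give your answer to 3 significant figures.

31.0 s

Phase 1 (decelerating): v₀ = 11.0 m/s, a = -3 m/s².
v² = v₀² + 2aΔx = 11.0² + 2·-3·5 = 91.0 → v = 9.54 m/s
t = (v − v₀)/a = (9.54 − 11.0)/-3 = 0.487 s

Phase 2 (constant speed): v₀ = 9.54 m/s, a = 0 m/s².
v = v₀ + at = 9.54 + (0)(17) = 9.54 m/s
Δx = v₀t + ½at² = 9.54·17 + 0.5·0·17² = 162 m

Phase 3 (accelerating): v₀ = 9.54 m/s, a = 2.7 m/s².
v = v₀ + at = 9.54 + (2.7)(6.5) = 27.1 m/s
Δx = v₀t + ½at² = 9.54·6.5 + 0.5·2.7·6.5² = 119 m

Phase 4 (decelerating): v₀ = 27.1 m/s, a = -2 m/s².
v = v₀ + at → t = (13 − 27.1) / -2 = 7.04 s
v² = v₀² + 2aΔx → Δx = (13² − 27.1²)/(2·-2) = 141 m
Total time = 0.487 + 17.0 + 6.50 + 7.04 = 31.0 s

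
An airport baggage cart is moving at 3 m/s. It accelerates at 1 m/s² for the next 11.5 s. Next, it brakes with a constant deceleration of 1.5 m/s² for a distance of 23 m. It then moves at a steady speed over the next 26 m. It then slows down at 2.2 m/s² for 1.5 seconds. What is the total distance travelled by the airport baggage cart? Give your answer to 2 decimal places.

164.98 m

Phase 1 (accelerating): v₀ = 3.00 m/s, a = 1 m/s².
v = v₀ + at = 3.00 + (1)(11.5) = 14.5 m/s
Δx = v₀t + ½at² = 3.00·11.5 + 0.5·1·11.5² = 101 m

Phase 2 (decelerating): v₀ = 14.5 m/s, a = -1.5 m/s².
v² = v₀² + 2aΔx = 14.5² + 2·-1.5·23 = 141 → v = 11.9 m/s
t = (v − v₀)/a = (11.9 − 14.5)/-1.5 = 1.74 s

Phase 3 (constant speed): v₀ = 11.9 m/s, a = 0 m/s².
Constant speed: t = d/v = 26/11.9 = 2.19 s

Phase 4 (decelerating): v₀ = 11.9 m/s, a = -2.2 m/s².
v = v₀ + at = 11.9 + (-2.2)(1.5) = 8.58 m/s
Δx = v₀t + ½at² = 11.9·1.5 + 0.5·-2.2·1.5² = 15.4 m
Total distance = 101 + 23.0 + 26.0 + 15.4 = 165 m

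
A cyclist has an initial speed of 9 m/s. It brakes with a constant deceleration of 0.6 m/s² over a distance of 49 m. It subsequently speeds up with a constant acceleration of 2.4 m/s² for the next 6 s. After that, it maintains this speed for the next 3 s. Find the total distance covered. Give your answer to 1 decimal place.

Phase 1 (decelerating): v₀ = 9.00 m/s, a = -0.6 m/s².
v² = v₀² + 2aΔx = 9.00² + 2·-0.6·49 = 22.2 → v = 4.71 m/s
t = (v − v₀)/a = (4.71 − 9.00)/-0.6 = 7.15 s

Phase 2 (accelerating): v₀ = 4.71 m/s, a = 2.4 m/s².
v = v₀ + at = 4.71 + (2.4)(6) = 19.1 m/s
Δx = v₀t + ½at² = 4.71·6 + 0.5·2.4·6² = 71.5 m

Phase 3 (constant speed): v₀ = 19.1 m/s, a = 0 m/s².
v = v₀ + at = 19.1 + (0)(3) = 19.1 m/s
Δx = v₀t + ½at² = 19.1·3 + 0.5·0·3² = 57.3 m
Total distance = 49.0 + 71.5 + 57.3 = 178 m

177.8 m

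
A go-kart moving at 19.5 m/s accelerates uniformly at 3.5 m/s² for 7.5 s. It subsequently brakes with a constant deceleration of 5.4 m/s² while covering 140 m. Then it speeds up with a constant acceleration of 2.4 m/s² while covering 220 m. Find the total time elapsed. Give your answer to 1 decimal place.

Phase 1 (accelerating): v₀ = 19.5 m/s, a = 3.5 m/s².
v = v₀ + at = 19.5 + (3.5)(7.5) = 45.8 m/s
Δx = v₀t + ½at² = 19.5·7.5 + 0.5·3.5·7.5² = 245 m

Phase 2 (decelerating): v₀ = 45.8 m/s, a = -5.4 m/s².
v² = v₀² + 2aΔx = 45.8² + 2·-5.4·140 = 581 → v = 24.1 m/s
t = (v − v₀)/a = (24.1 − 45.8)/-5.4 = 4.01 s

Phase 3 (accelerating): v₀ = 24.1 m/s, a = 2.4 m/s².
v² = v₀² + 2aΔx = 24.1² + 2·2.4·220 = 1640 → v = 40.5 m/s
t = (v − v₀)/a = (40.5 − 24.1)/2.4 = 6.81 s
Total time = 7.50 + 4.01 + 6.81 = 18.3 s

18.3 s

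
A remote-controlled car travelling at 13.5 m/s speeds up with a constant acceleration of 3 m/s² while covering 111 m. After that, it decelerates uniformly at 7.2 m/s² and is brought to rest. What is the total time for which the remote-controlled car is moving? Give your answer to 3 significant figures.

9.25 s

Phase 1 (accelerating): v₀ = 13.5 m/s, a = 3 m/s².
v² = v₀² + 2aΔx = 13.5² + 2·3·111 = 848 → v = 29.1 m/s
t = (v − v₀)/a = (29.1 − 13.5)/3 = 5.21 s

Phase 2 (decelerating): v₀ = 29.1 m/s, a = -7.2 m/s².
v = v₀ + at → t = (0 − 29.1) / -7.2 = 4.05 s
v² = v₀² + 2aΔx → Δx = (0² − 29.1²)/(2·-7.2) = 58.9 m
Total time = 5.21 + 4.05 = 9.25 s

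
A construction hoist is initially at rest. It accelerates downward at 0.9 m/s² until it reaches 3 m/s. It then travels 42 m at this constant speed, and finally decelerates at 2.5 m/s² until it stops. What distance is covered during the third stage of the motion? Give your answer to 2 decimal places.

Phase 1 (accelerating): v₀ = 0 m/s, a = 0.9 m/s².
v = v₀ + at → t = (3 − 0) / 0.9 = 3.33 s
v² = v₀² + 2aΔx → Δx = (3² − 0²)/(2·0.9) = 5.00 m

Phase 2 (constant speed): v₀ = 3.00 m/s, a = 0 m/s².
Constant speed: t = d/v = 42/3.00 = 14.0 s

Phase 3 (decelerating): v₀ = 3.00 m/s, a = -2.5 m/s².
v = v₀ + at → t = (0 − 3.00) / -2.5 = 1.20 s
v² = v₀² + 2aΔx → Δx = (0² − 3.00²)/(2·-2.5) = 1.80 m
Distance in phase 3 = 1.80 m

1.80 m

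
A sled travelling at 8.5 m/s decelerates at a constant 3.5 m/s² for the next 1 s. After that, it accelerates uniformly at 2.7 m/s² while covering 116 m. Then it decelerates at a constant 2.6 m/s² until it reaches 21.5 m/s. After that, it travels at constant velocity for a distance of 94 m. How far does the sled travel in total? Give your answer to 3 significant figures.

253 m

Phase 1 (decelerating): v₀ = 8.50 m/s, a = -3.5 m/s².
v = v₀ + at = 8.50 + (-3.5)(1) = 5.00 m/s
Δx = v₀t + ½at² = 8.50·1 + 0.5·-3.5·1² = 6.75 m

Phase 2 (accelerating): v₀ = 5.00 m/s, a = 2.7 m/s².
v² = v₀² + 2aΔx = 5.00² + 2·2.7·116 = 651 → v = 25.5 m/s
t = (v − v₀)/a = (25.5 − 5.00)/2.7 = 7.60 s

Phase 3 (decelerating): v₀ = 25.5 m/s, a = -2.6 m/s².
v = v₀ + at → t = (21.5 − 25.5) / -2.6 = 1.55 s
v² = v₀² + 2aΔx → Δx = (21.5² − 25.5²)/(2·-2.6) = 36.4 m

Phase 4 (constant speed): v₀ = 21.5 m/s, a = 0 m/s².
Constant speed: t = d/v = 94/21.5 = 4.37 s
Total distance = 6.75 + 116 + 36.4 + 94.0 = 253 m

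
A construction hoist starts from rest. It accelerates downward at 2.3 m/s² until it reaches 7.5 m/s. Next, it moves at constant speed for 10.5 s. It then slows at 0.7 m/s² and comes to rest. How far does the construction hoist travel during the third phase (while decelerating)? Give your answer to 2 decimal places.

Phase 1 (accelerating): v₀ = 0 m/s, a = 2.3 m/s².
v = v₀ + at → t = (7.5 − 0) / 2.3 = 3.26 s
v² = v₀² + 2aΔx → Δx = (7.5² − 0²)/(2·2.3) = 12.2 m

Phase 2 (constant speed): v₀ = 7.50 m/s, a = 0 m/s².
v = v₀ + at = 7.50 + (0)(10.5) = 7.50 m/s
Δx = v₀t + ½at² = 7.50·10.5 + 0.5·0·10.5² = 78.8 m

Phase 3 (decelerating): v₀ = 7.50 m/s, a = -0.7 m/s².
v = v₀ + at → t = (0 − 7.50) / -0.7 = 10.7 s
v² = v₀² + 2aΔx → Δx = (0² − 7.50²)/(2·-0.7) = 40.2 m
Distance in phase 3 = 40.2 m

40.18 m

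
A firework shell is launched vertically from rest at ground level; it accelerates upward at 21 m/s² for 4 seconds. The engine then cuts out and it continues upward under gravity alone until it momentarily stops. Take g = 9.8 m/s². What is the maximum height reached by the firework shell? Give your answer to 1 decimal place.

Phase 1 (powered ascent): v₀ = 0 m/s, a = 21 m/s².
v = v₀ + at = 0 + (21)(4) = 84.0 m/s
Δx = v₀t + ½at² = 0·4 + 0.5·21·4² = 168 m

Phase 2 (coasting upward): v₀ = 84.0 m/s, a = -9.8 m/s².
v = v₀ + at → t = (0 − 84.0) / -9.8 = 8.57 s
v² = v₀² + 2aΔx → Δx = (0² − 84.0²)/(2·-9.8) = 360 m
Maximum height = 168 + 360 = 528 m

528.0 m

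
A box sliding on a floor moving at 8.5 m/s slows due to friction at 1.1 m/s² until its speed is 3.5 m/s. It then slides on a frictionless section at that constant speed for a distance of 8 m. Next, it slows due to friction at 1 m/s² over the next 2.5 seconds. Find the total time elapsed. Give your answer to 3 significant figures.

Phase 1 (decelerating): v₀ = 8.50 m/s, a = -1.1 m/s².
v = v₀ + at → t = (3.5 − 8.50) / -1.1 = 4.55 s
v² = v₀² + 2aΔx → Δx = (3.5² − 8.50²)/(2·-1.1) = 27.3 m

Phase 2 (constant speed): v₀ = 3.50 m/s, a = 0 m/s².
Constant speed: t = d/v = 8/3.50 = 2.29 s

Phase 3 (decelerating): v₀ = 3.50 m/s, a = -1 m/s².
v = v₀ + at = 3.50 + (-1)(2.5) = 1.00 m/s
Δx = v₀t + ½at² = 3.50·2.5 + 0.5·-1·2.5² = 5.62 m
Total time = 4.55 + 2.29 + 2.50 = 9.33 s

9.33 s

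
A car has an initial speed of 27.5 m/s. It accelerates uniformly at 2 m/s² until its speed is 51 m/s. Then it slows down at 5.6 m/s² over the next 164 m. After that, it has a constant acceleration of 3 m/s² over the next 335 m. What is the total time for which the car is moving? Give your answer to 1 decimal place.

Phase 1 (accelerating): v₀ = 27.5 m/s, a = 2 m/s².
v = v₀ + at → t = (51 − 27.5) / 2 = 11.8 s
v² = v₀² + 2aΔx → Δx = (51² − 27.5²)/(2·2) = 461 m

Phase 2 (decelerating): v₀ = 51.0 m/s, a = -5.6 m/s².
v² = v₀² + 2aΔx = 51.0² + 2·-5.6·164 = 764 → v = 27.6 m/s
t = (v − v₀)/a = (27.6 − 51.0)/-5.6 = 4.17 s

Phase 3 (accelerating): v₀ = 27.6 m/s, a = 3 m/s².
v² = v₀² + 2aΔx = 27.6² + 2·3·335 = 2770 → v = 52.7 m/s
t = (v − v₀)/a = (52.7 − 27.6)/3 = 8.34 s
Total time = 11.8 + 4.17 + 8.34 = 24.3 s

24.3 s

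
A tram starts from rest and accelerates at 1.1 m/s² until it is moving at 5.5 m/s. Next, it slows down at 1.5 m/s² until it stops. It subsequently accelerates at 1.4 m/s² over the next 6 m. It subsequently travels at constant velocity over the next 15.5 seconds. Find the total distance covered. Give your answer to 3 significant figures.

93.4 m

Phase 1 (accelerating): v₀ = 0 m/s, a = 1.1 m/s².
v = v₀ + at → t = (5.5 − 0) / 1.1 = 5.00 s
v² = v₀² + 2aΔx → Δx = (5.5² − 0²)/(2·1.1) = 13.7 m

Phase 2 (decelerating): v₀ = 5.50 m/s, a = -1.5 m/s².
v = v₀ + at → t = (0 − 5.50) / -1.5 = 3.67 s
v² = v₀² + 2aΔx → Δx = (0² − 5.50²)/(2·-1.5) = 10.1 m

Phase 3 (accelerating): v₀ = 0 m/s, a = 1.4 m/s².
v² = v₀² + 2aΔx = 0² + 2·1.4·6 = 16.8 → v = 4.10 m/s
t = (v − v₀)/a = (4.10 − 0)/1.4 = 2.93 s

Phase 4 (constant speed): v₀ = 4.10 m/s, a = 0 m/s².
v = v₀ + at = 4.10 + (0)(15.5) = 4.10 m/s
Δx = v₀t + ½at² = 4.10·15.5 + 0.5·0·15.5² = 63.5 m
Total distance = 13.7 + 10.1 + 6.00 + 63.5 = 93.4 m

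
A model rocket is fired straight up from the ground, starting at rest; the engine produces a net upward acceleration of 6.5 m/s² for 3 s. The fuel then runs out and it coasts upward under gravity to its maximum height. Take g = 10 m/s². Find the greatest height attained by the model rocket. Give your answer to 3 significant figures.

48.3 m

Phase 1 (powered ascent): v₀ = 0 m/s, a = 6.5 m/s².
v = v₀ + at = 0 + (6.5)(3) = 19.5 m/s
Δx = v₀t + ½at² = 0·3 + 0.5·6.5·3² = 29.2 m

Phase 2 (coasting upward): v₀ = 19.5 m/s, a = -10 m/s².
v = v₀ + at → t = (0 − 19.5) / -10 = 1.95 s
v² = v₀² + 2aΔx → Δx = (0² − 19.5²)/(2·-10) = 19.0 m
Maximum height = 29.2 + 19.0 = 48.3 m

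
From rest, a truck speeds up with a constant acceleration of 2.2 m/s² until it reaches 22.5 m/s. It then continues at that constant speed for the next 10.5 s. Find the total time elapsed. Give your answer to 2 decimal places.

Phase 1 (accelerating): v₀ = 0 m/s, a = 2.2 m/s².
v = v₀ + at → t = (22.5 − 0) / 2.2 = 10.2 s
v² = v₀² + 2aΔx → Δx = (22.5² − 0²)/(2·2.2) = 115 m

Phase 2 (constant speed): v₀ = 22.5 m/s, a = 0 m/s².
v = v₀ + at = 22.5 + (0)(10.5) = 22.5 m/s
Δx = v₀t + ½at² = 22.5·10.5 + 0.5·0·10.5² = 236 m
Total time = 10.2 + 10.5 = 20.7 s

20.73 s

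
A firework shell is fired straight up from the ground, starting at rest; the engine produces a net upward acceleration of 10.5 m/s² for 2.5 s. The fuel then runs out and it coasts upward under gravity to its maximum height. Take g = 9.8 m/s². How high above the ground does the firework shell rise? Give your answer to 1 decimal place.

68.0 m

Phase 1 (powered ascent): v₀ = 0 m/s, a = 10.5 m/s².
v = v₀ + at = 0 + (10.5)(2.5) = 26.2 m/s
Δx = v₀t + ½at² = 0·2.5 + 0.5·10.5·2.5² = 32.8 m

Phase 2 (coasting upward): v₀ = 26.2 m/s, a = -9.8 m/s².
v = v₀ + at → t = (0 − 26.2) / -9.8 = 2.68 s
v² = v₀² + 2aΔx → Δx = (0² − 26.2²)/(2·-9.8) = 35.2 m
Maximum height = 32.8 + 35.2 = 68.0 m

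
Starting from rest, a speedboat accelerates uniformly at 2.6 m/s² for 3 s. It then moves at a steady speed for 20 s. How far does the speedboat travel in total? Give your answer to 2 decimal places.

Phase 1 (accelerating): v₀ = 0 m/s, a = 2.6 m/s².
v = v₀ + at = 0 + (2.6)(3) = 7.80 m/s
Δx = v₀t + ½at² = 0·3 + 0.5·2.6·3² = 11.7 m

Phase 2 (constant speed): v₀ = 7.80 m/s, a = 0 m/s².
v = v₀ + at = 7.80 + (0)(20) = 7.80 m/s
Δx = v₀t + ½at² = 7.80·20 + 0.5·0·20² = 156 m
Total distance = 11.7 + 156 = 168 m

167.70 m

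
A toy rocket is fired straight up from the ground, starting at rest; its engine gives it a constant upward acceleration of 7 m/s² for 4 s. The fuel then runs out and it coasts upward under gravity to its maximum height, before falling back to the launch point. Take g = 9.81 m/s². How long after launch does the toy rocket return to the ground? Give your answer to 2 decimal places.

11.28 s

Phase 1 (powered ascent): v₀ = 0 m/s, a = 7 m/s².
v = v₀ + at = 0 + (7)(4) = 28.0 m/s
Δx = v₀t + ½at² = 0·4 + 0.5·7·4² = 56.0 m

Phase 2 (coasting upward): v₀ = 28.0 m/s, a = -9.81 m/s².
v = v₀ + at → t = (0 − 28.0) / -9.81 = 2.85 s
v² = v₀² + 2aΔx → Δx = (0² − 28.0²)/(2·-9.81) = 40.0 m

Phase 3 (free fall): v₀ = 0 m/s, a = -9.81 m/s².
Falls 96.0 m from rest: t = √(2·96.0/9.81) = 4.42 s; v = g·t = 43.4 m/s.
Total time = 4.00 + 2.85 + 4.42 = 11.3 s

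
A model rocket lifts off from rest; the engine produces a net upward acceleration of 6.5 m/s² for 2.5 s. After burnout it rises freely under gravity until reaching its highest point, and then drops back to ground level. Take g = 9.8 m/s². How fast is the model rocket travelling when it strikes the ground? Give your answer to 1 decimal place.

25.7 m/s

Phase 1 (powered ascent): v₀ = 0 m/s, a = 6.5 m/s².
v = v₀ + at = 0 + (6.5)(2.5) = 16.2 m/s
Δx = v₀t + ½at² = 0·2.5 + 0.5·6.5·2.5² = 20.3 m

Phase 2 (coasting upward): v₀ = 16.2 m/s, a = -9.8 m/s².
v = v₀ + at → t = (0 − 16.2) / -9.8 = 1.66 s
v² = v₀² + 2aΔx → Δx = (0² − 16.2²)/(2·-9.8) = 13.5 m

Phase 3 (free fall): v₀ = 0 m/s, a = -9.8 m/s².
Falls 33.8 m from rest: t = √(2·33.8/9.8) = 2.63 s; v = g·t = 25.7 m/s.
Impact speed = 25.7 m/s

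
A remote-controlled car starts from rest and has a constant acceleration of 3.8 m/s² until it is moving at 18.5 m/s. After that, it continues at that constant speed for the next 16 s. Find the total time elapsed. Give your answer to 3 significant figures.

20.9 s

Phase 1 (accelerating): v₀ = 0 m/s, a = 3.8 m/s².
v = v₀ + at → t = (18.5 − 0) / 3.8 = 4.87 s
v² = v₀² + 2aΔx → Δx = (18.5² − 0²)/(2·3.8) = 45.0 m

Phase 2 (constant speed): v₀ = 18.5 m/s, a = 0 m/s².
v = v₀ + at = 18.5 + (0)(16) = 18.5 m/s
Δx = v₀t + ½at² = 18.5·16 + 0.5·0·16² = 296 m
Total time = 4.87 + 16.0 = 20.9 s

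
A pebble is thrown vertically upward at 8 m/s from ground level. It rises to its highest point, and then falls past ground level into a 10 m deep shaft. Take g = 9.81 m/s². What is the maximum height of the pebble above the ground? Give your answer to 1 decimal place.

3.3 m

Phase 1 (rising): v₀ = 8.00 m/s, a = -9.81 m/s².
v = v₀ + at → t = (0 − 8.00) / -9.81 = 0.815 s
v² = v₀² + 2aΔx → Δx = (0² − 8.00²)/(2·-9.81) = 3.26 m
Maximum height = 3.26 m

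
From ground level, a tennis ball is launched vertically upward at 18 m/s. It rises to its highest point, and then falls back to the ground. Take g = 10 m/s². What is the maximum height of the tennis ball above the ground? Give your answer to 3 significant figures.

16.2 m

Phase 1 (rising): v₀ = 18.0 m/s, a = -10 m/s².
v = v₀ + at → t = (0 − 18.0) / -10 = 1.80 s
v² = v₀² + 2aΔx → Δx = (0² − 18.0²)/(2·-10) = 16.2 m
Maximum height = 16.2 m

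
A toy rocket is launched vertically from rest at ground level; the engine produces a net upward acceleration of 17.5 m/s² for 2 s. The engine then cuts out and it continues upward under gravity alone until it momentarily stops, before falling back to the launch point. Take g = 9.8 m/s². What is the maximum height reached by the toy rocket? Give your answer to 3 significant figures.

97.5 m

Phase 1 (powered ascent): v₀ = 0 m/s, a = 17.5 m/s².
v = v₀ + at = 0 + (17.5)(2) = 35.0 m/s
Δx = v₀t + ½at² = 0·2 + 0.5·17.5·2² = 35.0 m

Phase 2 (coasting upward): v₀ = 35.0 m/s, a = -9.8 m/s².
v = v₀ + at → t = (0 − 35.0) / -9.8 = 3.57 s
v² = v₀² + 2aΔx → Δx = (0² − 35.0²)/(2·-9.8) = 62.5 m
Maximum height = 35.0 + 62.5 = 97.5 m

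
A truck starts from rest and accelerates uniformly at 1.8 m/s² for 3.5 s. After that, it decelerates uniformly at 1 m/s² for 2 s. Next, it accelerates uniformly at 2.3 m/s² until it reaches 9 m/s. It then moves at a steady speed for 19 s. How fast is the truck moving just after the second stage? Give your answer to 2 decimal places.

Phase 1 (accelerating): v₀ = 0 m/s, a = 1.8 m/s².
v = v₀ + at = 0 + (1.8)(3.5) = 6.30 m/s
Δx = v₀t + ½at² = 0·3.5 + 0.5·1.8·3.5² = 11.0 m

Phase 2 (decelerating): v₀ = 6.30 m/s, a = -1 m/s².
v = v₀ + at = 6.30 + (-1)(2) = 4.30 m/s
Δx = v₀t + ½at² = 6.30·2 + 0.5·-1·2² = 10.6 m
Speed at end of phase 2 = 4.30 m/s

4.30 m/s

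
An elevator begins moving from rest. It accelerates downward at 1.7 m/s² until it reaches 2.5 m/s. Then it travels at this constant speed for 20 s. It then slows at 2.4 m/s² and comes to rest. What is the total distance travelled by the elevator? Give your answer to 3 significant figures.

53.1 m

Phase 1 (accelerating): v₀ = 0 m/s, a = 1.7 m/s².
v = v₀ + at → t = (2.5 − 0) / 1.7 = 1.47 s
v² = v₀² + 2aΔx → Δx = (2.5² − 0²)/(2·1.7) = 1.84 m

Phase 2 (constant speed): v₀ = 2.50 m/s, a = 0 m/s².
v = v₀ + at = 2.50 + (0)(20) = 2.50 m/s
Δx = v₀t + ½at² = 2.50·20 + 0.5·0·20² = 50.0 m

Phase 3 (decelerating): v₀ = 2.50 m/s, a = -2.4 m/s².
v = v₀ + at → t = (0 − 2.50) / -2.4 = 1.04 s
v² = v₀² + 2aΔx → Δx = (0² − 2.50²)/(2·-2.4) = 1.30 m
Total distance = 1.84 + 50.0 + 1.30 = 53.1 m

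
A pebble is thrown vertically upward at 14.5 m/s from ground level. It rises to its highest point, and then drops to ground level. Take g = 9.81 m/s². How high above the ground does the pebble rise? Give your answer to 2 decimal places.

Phase 1 (rising): v₀ = 14.5 m/s, a = -9.81 m/s².
v = v₀ + at → t = (0 − 14.5) / -9.81 = 1.48 s
v² = v₀² + 2aΔx → Δx = (0² − 14.5²)/(2·-9.81) = 10.7 m
Maximum height = 10.7 m

10.72 m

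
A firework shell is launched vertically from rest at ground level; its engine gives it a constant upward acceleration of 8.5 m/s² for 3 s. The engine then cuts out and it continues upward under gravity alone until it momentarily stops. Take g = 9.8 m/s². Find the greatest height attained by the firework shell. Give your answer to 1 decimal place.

Phase 1 (powered ascent): v₀ = 0 m/s, a = 8.5 m/s².
v = v₀ + at = 0 + (8.5)(3) = 25.5 m/s
Δx = v₀t + ½at² = 0·3 + 0.5·8.5·3² = 38.2 m

Phase 2 (coasting upward): v₀ = 25.5 m/s, a = -9.8 m/s².
v = v₀ + at → t = (0 − 25.5) / -9.8 = 2.60 s
v² = v₀² + 2aΔx → Δx = (0² − 25.5²)/(2·-9.8) = 33.2 m
Maximum height = 38.2 + 33.2 = 71.4 m

71.4 m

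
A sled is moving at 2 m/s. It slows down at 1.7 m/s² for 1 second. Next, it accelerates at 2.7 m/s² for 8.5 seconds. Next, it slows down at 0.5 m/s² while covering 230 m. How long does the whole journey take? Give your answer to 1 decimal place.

20.8 s

Phase 1 (decelerating): v₀ = 2.00 m/s, a = -1.7 m/s².
v = v₀ + at = 2.00 + (-1.7)(1) = 0.300 m/s
Δx = v₀t + ½at² = 2.00·1 + 0.5·-1.7·1² = 1.15 m

Phase 2 (accelerating): v₀ = 0.300 m/s, a = 2.7 m/s².
v = v₀ + at = 0.300 + (2.7)(8.5) = 23.3 m/s
Δx = v₀t + ½at² = 0.300·8.5 + 0.5·2.7·8.5² = 100 m

Phase 3 (decelerating): v₀ = 23.3 m/s, a = -0.5 m/s².
v² = v₀² + 2aΔx = 23.3² + 2·-0.5·230 = 311 → v = 17.6 m/s
t = (v − v₀)/a = (17.6 − 23.3)/-0.5 = 11.3 s
Total time = 1.00 + 8.50 + 11.3 = 20.8 s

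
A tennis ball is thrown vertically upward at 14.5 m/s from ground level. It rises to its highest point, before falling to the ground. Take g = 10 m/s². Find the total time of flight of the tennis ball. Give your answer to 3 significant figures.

Phase 1 (rising): v₀ = 14.5 m/s, a = -10 m/s².
v = v₀ + at → t = (0 − 14.5) / -10 = 1.45 s
v² = v₀² + 2aΔx → Δx = (0² − 14.5²)/(2·-10) = 10.5 m

Phase 2 (falling): v₀ = 0 m/s, a = -10 m/s².
Falls 10.5 m from rest: t = √(2·10.5/10) = 1.45 s; v = g·t = 14.5 m/s.
Total time = 1.45 + 1.45 = 2.90 s

2.90 s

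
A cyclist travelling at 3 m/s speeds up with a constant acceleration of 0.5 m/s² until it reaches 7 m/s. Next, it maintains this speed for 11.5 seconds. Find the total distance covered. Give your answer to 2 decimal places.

Phase 1 (accelerating): v₀ = 3.00 m/s, a = 0.5 m/s².
v = v₀ + at → t = (7 − 3.00) / 0.5 = 8.00 s
v² = v₀² + 2aΔx → Δx = (7² − 3.00²)/(2·0.5) = 40.0 m

Phase 2 (constant speed): v₀ = 7.00 m/s, a = 0 m/s².
v = v₀ + at = 7.00 + (0)(11.5) = 7.00 m/s
Δx = v₀t + ½at² = 7.00·11.5 + 0.5·0·11.5² = 80.5 m
Total distance = 40.0 + 80.5 = 120 m

120.50 m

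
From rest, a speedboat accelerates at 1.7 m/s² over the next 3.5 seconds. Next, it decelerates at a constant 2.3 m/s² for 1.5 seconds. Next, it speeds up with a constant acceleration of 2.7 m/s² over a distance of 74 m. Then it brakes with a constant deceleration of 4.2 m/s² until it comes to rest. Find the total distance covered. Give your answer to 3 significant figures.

Phase 1 (accelerating): v₀ = 0 m/s, a = 1.7 m/s².
v = v₀ + at = 0 + (1.7)(3.5) = 5.95 m/s
Δx = v₀t + ½at² = 0·3.5 + 0.5·1.7·3.5² = 10.4 m

Phase 2 (decelerating): v₀ = 5.95 m/s, a = -2.3 m/s².
v = v₀ + at = 5.95 + (-2.3)(1.5) = 2.50 m/s
Δx = v₀t + ½at² = 5.95·1.5 + 0.5·-2.3·1.5² = 6.34 m

Phase 3 (accelerating): v₀ = 2.50 m/s, a = 2.7 m/s².
v² = v₀² + 2aΔx = 2.50² + 2·2.7·74 = 406 → v = 20.1 m/s
t = (v − v₀)/a = (20.1 − 2.50)/2.7 = 6.54 s

Phase 4 (decelerating): v₀ = 20.1 m/s, a = -4.2 m/s².
v = v₀ + at → t = (0 − 20.1) / -4.2 = 4.80 s
v² = v₀² + 2aΔx → Δx = (0² − 20.1²)/(2·-4.2) = 48.3 m
Total distance = 10.4 + 6.34 + 74.0 + 48.3 = 139 m

139 m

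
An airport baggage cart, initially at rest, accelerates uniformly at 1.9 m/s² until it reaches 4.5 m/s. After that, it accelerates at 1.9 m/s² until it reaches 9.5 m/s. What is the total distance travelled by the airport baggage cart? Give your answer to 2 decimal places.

23.75 m

Phase 1 (accelerating): v₀ = 0 m/s, a = 1.9 m/s².
v = v₀ + at → t = (4.5 − 0) / 1.9 = 2.37 s
v² = v₀² + 2aΔx → Δx = (4.5² − 0²)/(2·1.9) = 5.33 m

Phase 2 (accelerating): v₀ = 4.50 m/s, a = 1.9 m/s².
v = v₀ + at → t = (9.5 − 4.50) / 1.9 = 2.63 s
v² = v₀² + 2aΔx → Δx = (9.5² − 4.50²)/(2·1.9) = 18.4 m
Total distance = 5.33 + 18.4 = 23.8 m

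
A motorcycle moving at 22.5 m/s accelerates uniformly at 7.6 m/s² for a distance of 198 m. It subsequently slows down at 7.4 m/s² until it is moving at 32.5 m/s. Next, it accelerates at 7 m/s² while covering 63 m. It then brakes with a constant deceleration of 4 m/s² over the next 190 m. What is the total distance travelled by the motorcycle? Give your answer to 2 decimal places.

Phase 1 (accelerating): v₀ = 22.5 m/s, a = 7.6 m/s².
v² = v₀² + 2aΔx = 22.5² + 2·7.6·198 = 3520 → v = 59.3 m/s
t = (v − v₀)/a = (59.3 − 22.5)/7.6 = 4.84 s

Phase 2 (decelerating): v₀ = 59.3 m/s, a = -7.4 m/s².
v = v₀ + at → t = (32.5 − 59.3) / -7.4 = 3.62 s
v² = v₀² + 2aΔx → Δx = (32.5² − 59.3²)/(2·-7.4) = 166 m

Phase 3 (accelerating): v₀ = 32.5 m/s, a = 7 m/s².
v² = v₀² + 2aΔx = 32.5² + 2·7·63 = 1940 → v = 44.0 m/s
t = (v − v₀)/a = (44.0 − 32.5)/7 = 1.65 s

Phase 4 (decelerating): v₀ = 44.0 m/s, a = -4 m/s².
v² = v₀² + 2aΔx = 44.0² + 2·-4·190 = 418 → v = 20.5 m/s
t = (v − v₀)/a = (20.5 − 44.0)/-4 = 5.89 s
Total distance = 198 + 166 + 63.0 + 190 = 617 m

617.19 m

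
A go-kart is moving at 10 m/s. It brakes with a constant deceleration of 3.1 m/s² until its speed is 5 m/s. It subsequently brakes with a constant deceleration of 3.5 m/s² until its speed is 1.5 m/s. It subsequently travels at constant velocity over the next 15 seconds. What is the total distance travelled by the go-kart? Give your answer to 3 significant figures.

Phase 1 (decelerating): v₀ = 10.0 m/s, a = -3.1 m/s².
v = v₀ + at → t = (5 − 10.0) / -3.1 = 1.61 s
v² = v₀² + 2aΔx → Δx = (5² − 10.0²)/(2·-3.1) = 12.1 m

Phase 2 (decelerating): v₀ = 5.00 m/s, a = -3.5 m/s².
v = v₀ + at → t = (1.5 − 5.00) / -3.5 = 1.00 s
v² = v₀² + 2aΔx → Δx = (1.5² − 5.00²)/(2·-3.5) = 3.25 m

Phase 3 (constant speed): v₀ = 1.50 m/s, a = 0 m/s².
v = v₀ + at = 1.50 + (0)(15) = 1.50 m/s
Δx = v₀t + ½at² = 1.50·15 + 0.5·0·15² = 22.5 m
Total distance = 12.1 + 3.25 + 22.5 = 37.8 m

37.8 m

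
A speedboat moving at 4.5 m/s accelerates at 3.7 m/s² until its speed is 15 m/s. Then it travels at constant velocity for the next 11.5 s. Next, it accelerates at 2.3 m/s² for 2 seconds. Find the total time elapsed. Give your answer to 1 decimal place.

Phase 1 (accelerating): v₀ = 4.50 m/s, a = 3.7 m/s².
v = v₀ + at → t = (15 − 4.50) / 3.7 = 2.84 s
v² = v₀² + 2aΔx → Δx = (15² − 4.50²)/(2·3.7) = 27.7 m

Phase 2 (constant speed): v₀ = 15.0 m/s, a = 0 m/s².
v = v₀ + at = 15.0 + (0)(11.5) = 15.0 m/s
Δx = v₀t + ½at² = 15.0·11.5 + 0.5·0·11.5² = 172 m

Phase 3 (accelerating): v₀ = 15.0 m/s, a = 2.3 m/s².
v = v₀ + at = 15.0 + (2.3)(2) = 19.6 m/s
Δx = v₀t + ½at² = 15.0·2 + 0.5·2.3·2² = 34.6 m
Total time = 2.84 + 11.5 + 2.00 = 16.3 s

16.3 s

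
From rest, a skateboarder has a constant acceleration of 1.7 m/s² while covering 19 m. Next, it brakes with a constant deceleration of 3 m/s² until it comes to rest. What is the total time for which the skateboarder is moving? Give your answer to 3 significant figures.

7.41 s

Phase 1 (accelerating): v₀ = 0 m/s, a = 1.7 m/s².
v² = v₀² + 2aΔx = 0² + 2·1.7·19 = 64.6 → v = 8.04 m/s
t = (v − v₀)/a = (8.04 − 0)/1.7 = 4.73 s

Phase 2 (decelerating): v₀ = 8.04 m/s, a = -3 m/s².
v = v₀ + at → t = (0 − 8.04) / -3 = 2.68 s
v² = v₀² + 2aΔx → Δx = (0² − 8.04²)/(2·-3) = 10.8 m
Total time = 4.73 + 2.68 = 7.41 s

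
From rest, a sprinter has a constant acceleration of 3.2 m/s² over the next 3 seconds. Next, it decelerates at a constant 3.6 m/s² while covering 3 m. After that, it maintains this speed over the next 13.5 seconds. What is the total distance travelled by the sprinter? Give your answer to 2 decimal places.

Phase 1 (accelerating): v₀ = 0 m/s, a = 3.2 m/s².
v = v₀ + at = 0 + (3.2)(3) = 9.60 m/s
Δx = v₀t + ½at² = 0·3 + 0.5·3.2·3² = 14.4 m

Phase 2 (decelerating): v₀ = 9.60 m/s, a = -3.6 m/s².
v² = v₀² + 2aΔx = 9.60² + 2·-3.6·3 = 70.6 → v = 8.40 m/s
t = (v − v₀)/a = (8.40 − 9.60)/-3.6 = 0.333 s

Phase 3 (constant speed): v₀ = 8.40 m/s, a = 0 m/s².
v = v₀ + at = 8.40 + (0)(13.5) = 8.40 m/s
Δx = v₀t + ½at² = 8.40·13.5 + 0.5·0·13.5² = 113 m
Total distance = 14.4 + 3.00 + 113 = 131 m

130.80 m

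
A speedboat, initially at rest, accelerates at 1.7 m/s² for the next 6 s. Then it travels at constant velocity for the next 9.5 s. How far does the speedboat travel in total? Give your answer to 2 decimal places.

Phase 1 (accelerating): v₀ = 0 m/s, a = 1.7 m/s².
v = v₀ + at = 0 + (1.7)(6) = 10.2 m/s
Δx = v₀t + ½at² = 0·6 + 0.5·1.7·6² = 30.6 m

Phase 2 (constant speed): v₀ = 10.2 m/s, a = 0 m/s².
v = v₀ + at = 10.2 + (0)(9.5) = 10.2 m/s
Δx = v₀t + ½at² = 10.2·9.5 + 0.5·0·9.5² = 96.9 m
Total distance = 30.6 + 96.9 = 127 m

127.50 m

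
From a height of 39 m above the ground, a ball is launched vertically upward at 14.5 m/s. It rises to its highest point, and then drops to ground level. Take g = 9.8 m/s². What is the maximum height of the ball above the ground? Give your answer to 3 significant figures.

49.7 m

Phase 1 (rising): v₀ = 14.5 m/s, a = -9.8 m/s².
v = v₀ + at → t = (0 − 14.5) / -9.8 = 1.48 s
v² = v₀² + 2aΔx → Δx = (0² − 14.5²)/(2·-9.8) = 10.7 m
Maximum height = 39 + 10.7 = 49.7 m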